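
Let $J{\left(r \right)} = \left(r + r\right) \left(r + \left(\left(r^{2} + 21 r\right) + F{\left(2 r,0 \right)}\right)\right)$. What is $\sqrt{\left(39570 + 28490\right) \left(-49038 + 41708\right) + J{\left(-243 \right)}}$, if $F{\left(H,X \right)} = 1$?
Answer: $2 i \sqrt{131244986} \approx 22912.0 i$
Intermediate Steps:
$J{\left(r \right)} = 2 r \left(1 + r^{2} + 22 r\right)$ ($J{\left(r \right)} = \left(r + r\right) \left(r + \left(\left(r^{2} + 21 r\right) + 1\right)\right) = 2 r \left(r + \left(1 + r^{2} + 21 r\right)\right) = 2 r \left(1 + r^{2} + 22 r\right)$)
$\sqrt{\left(39570 + 28490\right) \left(-49038 + 41708\right) + J{\left(-243 \right)}} = \sqrt{\left(39570 + 28490\right) \left(-49038 + 41708\right) + 2 \left(-243\right) \left(1 + \left(-243\right)^{2} + 22 \left(-243\right)\right)} = \sqrt{68060 \left(-7330\right) + 2 \left(-243\right) \left(1 + 59049 - 5346\right)} = \sqrt{-498879800 + 2 \left(-243\right) 53704} = \sqrt{-498879800 - 26100144} = \sqrt{-524979944} = 2 i \sqrt{131244986}$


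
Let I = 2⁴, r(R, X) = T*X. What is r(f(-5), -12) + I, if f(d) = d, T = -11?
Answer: 148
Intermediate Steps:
r(R, X) = -11*X
I = 16
r(f(-5), -12) + I = -11*(-12) + 16 = 132 + 16 = 148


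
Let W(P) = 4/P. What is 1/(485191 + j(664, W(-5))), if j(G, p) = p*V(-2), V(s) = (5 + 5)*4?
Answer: 1/485159 ≈ 2.0612e-6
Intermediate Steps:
V(s) = 40 (V(s) = 10*4 = 40)
j(G, p) = 40*p (j(G, p) = p*40 = 40*p)
1/(485191 + j(664, W(-5))) = 1/(485191 + 40*(4/(-5))) = 1/(485191 + 40*(4*(-1/5))) = 1/(485191 + 40*(-4/5)) = 1/(485191 - 32) = 1/485159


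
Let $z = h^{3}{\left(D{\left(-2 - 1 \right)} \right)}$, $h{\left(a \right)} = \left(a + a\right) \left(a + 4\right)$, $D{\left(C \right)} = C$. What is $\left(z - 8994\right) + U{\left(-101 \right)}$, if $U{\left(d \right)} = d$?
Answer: $-9311$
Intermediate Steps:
$h{\left(a \right)} = 2 a \left(4 + a\right)$
$z = -216$ ($z = \left(2 \left(-2 - 1\right) \left(4 - 3\right)\right)^{3} = \left(2 \left(-3\right) \left(4 - 3\right)\right)^{3} = \left(2 \left(-3\right) 1\right)^{3} = \left(-6\right)^{3} = -216$)
$\left(z - 8994\right) + U{\left(-101 \right)} = \left(-216 - 8994\right) - 101 = -9210 - 101 = -9311$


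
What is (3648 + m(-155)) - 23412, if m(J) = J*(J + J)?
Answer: 28286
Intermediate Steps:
m(J) = 2*J² (m(J) = J*(2*J) = 2*J²)
(3648 + m(-155)) - 23412 = (3648 + 2*(-155)²) - 23412 = (3648 + 2*24025) - 23412 = (3648 + 48050) - 23412 = 51698 - 23412 = 28286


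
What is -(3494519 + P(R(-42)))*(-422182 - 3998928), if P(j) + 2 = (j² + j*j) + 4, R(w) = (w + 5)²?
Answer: 32021405615730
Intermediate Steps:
R(w) = (5 + w)²
P(j) = 2 + 2*j² (P(j) = -2 + ((j² + j*j) + 4) = -2 + ((j² + j²) + 4) = -2 + (2*j² + 4) = -2 + (4 + 2*j²) = 2 + 2*j²)
-(3494519 + P(R(-42)))*(-422182 - 3998928) = -(3494519 + (2 + 2*((5 - 42)²)²))*(-422182 - 3998928) = -(3494519 + (2 + 2*((-37)²)²))*(-4421110) = -(3494519 + (2 + 2*1369²))*(-4421110) = -(3494519 + (2 + 2*1874161))*(-4421110) = -(3494519 + (2 + 3748322))*(-4421110) = -(3494519 + 3748324)*(-4421110) = -7242843*(-4421110) = -1*(-32021405615730) = 32021405615730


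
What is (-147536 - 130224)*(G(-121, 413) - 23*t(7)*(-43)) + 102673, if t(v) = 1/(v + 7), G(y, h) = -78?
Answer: 2146193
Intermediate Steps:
t(v) = 1/(7 + v)
(-147536 - 130224)*(G(-121, 413) - 23*t(7)*(-43)) + 102673 = (-147536 - 130224)*(-78 - 23/(7 + 7)*(-43)) + 102673 = -277760*(-78 - 23/14*(-43)) + 102673 = -277760*(-78 + 989/14) + 102673 = -277760*(-103/14) + 102673 = 2043520 + 102673 = 2146193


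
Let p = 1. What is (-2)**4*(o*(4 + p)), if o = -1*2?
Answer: -160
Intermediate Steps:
o = -2
(-2)**4*(o*(4 + p)) = (-2)**4*(-2*(4 + 1)) = 16*(-2*5) = 16*(-10) = -160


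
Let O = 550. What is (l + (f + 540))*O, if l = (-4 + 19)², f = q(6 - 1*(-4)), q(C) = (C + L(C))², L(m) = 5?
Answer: 544500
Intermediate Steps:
q(C) = (5 + C)² (q(C) = (C + 5)² = (5 + C)²)
f = 225 (f = (5 + (6 - 1*(-4)))² = (5 + (6 + 4))² = (5 + 10)² = 15² = 225)
l = 225 (l = 15² = 225)
(l + (f + 540))*O = (225 + (225 + 540))*550 = (225 + 765)*550 = 990*550 = 544500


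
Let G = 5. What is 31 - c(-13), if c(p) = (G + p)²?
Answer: -33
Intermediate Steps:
c(p) = (5 + p)²
31 - c(-13) = 31 - (5 - 13)² = 31 - 1*(-8)² = 31 - 1*64 = 31 - 64 = -33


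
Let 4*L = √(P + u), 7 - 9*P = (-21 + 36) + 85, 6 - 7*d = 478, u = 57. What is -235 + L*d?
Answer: -235 - 236*√105/21 ≈ -350.16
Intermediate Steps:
d = -472/7 (d = 6/7 - ⅐*478 = 6/7 - 478/7 = -472/7 ≈ -67.429)
P = -31/3 (P = 7/9 - ((-21 + 36) + 85)/9 = 7/9 - (15 + 85)/9 = 7/9 - ⅑*100 = 7/9 - 100/9 = -31/3 ≈ -10.333)
L = √105/6 (L = √(-31/3 + 57)/4 = √(140/3)/4 = (2*√105/3)/4 = √105/6 ≈ 1.7078)
-235 + L*d = -235 + (√105/6)*(-472/7) = -235 - 236*√105/21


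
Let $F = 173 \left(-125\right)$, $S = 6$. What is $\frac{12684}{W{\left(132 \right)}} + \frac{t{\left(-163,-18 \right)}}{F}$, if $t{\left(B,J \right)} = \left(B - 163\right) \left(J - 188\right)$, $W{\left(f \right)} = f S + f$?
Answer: $\frac{2526659}{237875} \approx 10.622$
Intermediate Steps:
$F = -21625$
$W{\left(f \right)} = 7 f$ ($W{\left(f \right)} = f 6 + f = 6 f + f = 7 f$)
$t{\left(B,J \right)} = \left(-188 + J\right) \left(-163 + B\right)$ ($t{\left(B,J \right)} = \left(-163 + B\right) \left(-188 + J\right) = \left(-188 + J\right) \left(-163 + B\right)$)
$\frac{12684}{W{\left(132 \right)}} + \frac{t{\left(-163,-18 \right)}}{F} = \frac{12684}{7 \cdot 132} + \frac{30644 - -30644 - -2934 - -2934}{-21625} = \frac{12684}{924} + \left(30644 + 30644 + 2934 + 2934\right) \left(- \frac{1}{21625}\right) = 12684 \cdot \frac{1}{924} + 67156 \left(- \frac{1}{21625}\right) = \frac{151}{11} - \frac{67156}{21625} = \frac{2526659}{237875}$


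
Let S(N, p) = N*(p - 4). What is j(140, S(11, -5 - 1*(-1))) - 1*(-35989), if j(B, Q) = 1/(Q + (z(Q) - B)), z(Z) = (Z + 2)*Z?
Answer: 264159261/7340 ≈ 35989.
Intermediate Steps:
z(Z) = Z*(2 + Z) (z(Z) = (2 + Z)*Z = Z*(2 + Z))
S(N, p) = N*(-4 + p)
j(B, Q) = 1/(Q - B + Q*(2 + Q)) (j(B, Q) = 1/(Q + (Q*(2 + Q) - B)) = 1/(Q + (-B + Q*(2 + Q))) = 1/(Q - B + Q*(2 + Q)))
j(140, S(11, -5 - 1*(-1))) - 1*(-35989) = 1/(11*(-4 + (-5 - 1*(-1))) - 1*140 + (11*(-4 + (-5 - 1*(-1))))*(2 + 11*(-4 + (-5 - 1*(-1))))) - 1*(-35989) = 1/(11*(-4 + (-5 + 1)) - 140 + (11*(-4 + (-5 + 1)))*(2 + 11*(-4 + (-5 + 1)))) + 35989 = 1/(11*(-4 - 4) - 140 + (11*(-4 - 4))*(2 + 11*(-4 - 4))) + 35989 = 1/(11*(-8) - 140 + (11*(-8))*(2 + 11*(-8))) + 35989 = 1/(-88 - 140 - 88*(2 - 88)) + 35989 = 1/(-88 - 140 - 88*(-86)) + 35989 = 1/(-88 - 140 + 7568) + 35989 = 1/7340 + 35989 = 264159261/7340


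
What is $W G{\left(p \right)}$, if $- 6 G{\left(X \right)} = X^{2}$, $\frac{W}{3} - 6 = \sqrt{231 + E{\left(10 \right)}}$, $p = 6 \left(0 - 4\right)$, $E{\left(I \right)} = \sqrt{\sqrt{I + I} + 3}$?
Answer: $-1728 - 288 \sqrt{231 + \sqrt{3 + 2 \sqrt{5}}} \approx -6131.0$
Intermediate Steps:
$E{\left(I \right)} = \sqrt{3 + \sqrt{2} \sqrt{I}}$ ($E{\left(I \right)} = \sqrt{\sqrt{2 I} + 3} = \sqrt{\sqrt{2} \sqrt{I} + 3} = \sqrt{3 + \sqrt{2} \sqrt{I}}$)
$p = -24$ ($p = 6 \left(-4\right) = -24$)
$W = 18 + 3 \sqrt{231 + \sqrt{3 + 2 \sqrt{5}}}$ ($W = 18 + 3 \sqrt{231 + \sqrt{3 + \sqrt{2} \sqrt{10}}} = 18 + 3 \sqrt{231 + \sqrt{3 + 2 \sqrt{5}}} \approx 63.865$)
$G{\left(X \right)} = - \frac{X^{2}}{6}$
$W G{\left(p \right)} = \left(18 + 3 \sqrt{231 + \sqrt{3 + 2 \sqrt{5}}}\right) \left(- \frac{\left(-24\right)^{2}}{6}\right) = \left(18 + 3 \sqrt{231 + \sqrt{3 + 2 \sqrt{5}}}\right) \left(\left(- \frac{1}{6}\right) 576\right) = \left(18 + 3 \sqrt{231 + \sqrt{3 + 2 \sqrt{5}}}\right) \left(-96\right) = -1728 - 288 \sqrt{231 + \sqrt{3 + 2 \sqrt{5}}}$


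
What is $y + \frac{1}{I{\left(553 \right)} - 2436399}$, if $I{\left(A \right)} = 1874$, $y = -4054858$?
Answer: $- \frac{9871653172451}{2434525} \approx -4.0549 \cdot 10^{6}$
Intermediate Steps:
$y + \frac{1}{I{\left(553 \right)} - 2436399} = -4054858 + \frac{1}{1874 - 2436399} = -4054858 + \frac{1}{-2434525} = -4054858 - \frac{1}{2434525} = - \frac{9871653172451}{2434525}$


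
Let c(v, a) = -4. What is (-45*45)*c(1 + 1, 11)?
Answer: 8100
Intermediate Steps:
(-45*45)*c(1 + 1, 11) = -45*45*(-4) = -2025*(-4) = 8100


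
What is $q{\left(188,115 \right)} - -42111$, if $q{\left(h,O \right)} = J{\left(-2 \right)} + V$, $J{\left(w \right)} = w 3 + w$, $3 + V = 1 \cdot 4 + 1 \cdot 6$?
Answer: $42110$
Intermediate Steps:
$V = 7$ ($V = -3 + \left(1 \cdot 4 + 1 \cdot 6\right) = -3 + \left(4 + 6\right) = -3 + 10 = 7$)
$J{\left(w \right)} = 4 w$ ($J{\left(w \right)} = 3 w + w = 4 w$)
$q{\left(h,O \right)} = -1$ ($q{\left(h,O \right)} = 4 \left(-2\right) + 7 = -8 + 7 = -1$)
$q{\left(188,115 \right)} - -42111 = -1 - -42111 = -1 + 42111 = 42110$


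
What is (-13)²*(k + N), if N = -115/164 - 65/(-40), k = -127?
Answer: -6988657/328 ≈ -21307.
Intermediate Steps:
N = 303/328 (N = -115*1/164 - 65*(-1/40) = -115/164 + 13/8 = 303/328 ≈ 0.92378)
(-13)²*(k + N) = (-13)²*(-127 + 303/328) = 169*(-41353/328) = -6988657/328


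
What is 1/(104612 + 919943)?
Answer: 1/1024555 ≈ 9.7603e-7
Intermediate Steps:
1/(104612 + 919943) = 1/1024555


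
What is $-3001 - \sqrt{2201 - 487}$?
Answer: $-3001 - \sqrt{1714} \approx -3042.4$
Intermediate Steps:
$-3001 - \sqrt{2201 - 487} = -3001 - \sqrt{1714}$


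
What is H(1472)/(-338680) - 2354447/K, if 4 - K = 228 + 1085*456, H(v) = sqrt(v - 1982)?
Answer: 2354447/494984 - I*sqrt(510)/338680 ≈ 4.7566 - 6.668e-5*I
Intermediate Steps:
H(v) = sqrt(-1982 + v)
K = -494984 (K = 4 - (228 + 1085*456) = 4 - (228 + 494760) = 4 - 1*494988 = 4 - 494988 = -494984)
H(1472)/(-338680) - 2354447/K = sqrt(-1982 + 1472)/(-338680) - 2354447/(-494984) = sqrt(-510)*(-1/338680) - 2354447*(-1/494984) = (I*sqrt(510))*(-1/338680) + 2354447/494984 = -I*sqrt(510)/338680 + 2354447/494984 = 2354447/494984 - I*sqrt(510)/338680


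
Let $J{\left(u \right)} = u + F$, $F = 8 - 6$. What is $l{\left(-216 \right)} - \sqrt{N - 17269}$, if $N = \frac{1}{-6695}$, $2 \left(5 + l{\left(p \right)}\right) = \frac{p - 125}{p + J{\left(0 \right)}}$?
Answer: $- \frac{1799}{428} - \frac{2 i \sqrt{193512206355}}{6695} \approx -4.2033 - 131.41 i$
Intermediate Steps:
$F = 2$
$J{\left(u \right)} = 2 + u$ ($J{\left(u \right)} = u + 2 = 2 + u$)
$l{\left(p \right)} = -5 + \frac{-125 + p}{2 \left(2 + p\right)}$ ($l{\left(p \right)} = -5 + \frac{\left(p - 125\right) \frac{1}{p + \left(2 + 0\right)}}{2} = -5 + \frac{\left(-125 + p\right) \frac{1}{p + 2}}{2} = -5 + \frac{\left(-125 + p\right) \frac{1}{2 + p}}{2} = -5 + \frac{\frac{1}{2 + p} \left(-125 + p\right)}{2} = -5 + \frac{-125 + p}{2 \left(2 + p\right)}$)
$N = - \frac{1}{6695} \approx -0.00014937$
$l{\left(-216 \right)} - \sqrt{N - 17269} = \frac{-145 - -1944}{2 \left(2 - 216\right)} - \sqrt{- \frac{1}{6695} - 17269} = \frac{-145 + 1944}{2 \left(-214\right)} - \sqrt{- \frac{115615956}{6695}} = \frac{1}{2} \left(- \frac{1}{214}\right) 1799 - \frac{2 i \sqrt{193512206355}}{6695} = - \frac{1799}{428} - \frac{2 i \sqrt{193512206355}}{6695}$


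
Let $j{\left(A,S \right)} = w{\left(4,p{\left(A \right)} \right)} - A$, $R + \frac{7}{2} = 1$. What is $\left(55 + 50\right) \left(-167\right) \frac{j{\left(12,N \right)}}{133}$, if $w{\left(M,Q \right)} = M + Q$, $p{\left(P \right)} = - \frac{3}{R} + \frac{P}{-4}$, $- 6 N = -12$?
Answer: $\frac{24549}{19} \approx 1292.1$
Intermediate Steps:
$R = - \frac{5}{2}$ ($R = - \frac{7}{2} + 1 = - \frac{5}{2} \approx -2.5$)
$N = 2$ ($N = \left(- \frac{1}{6}\right) \left(-12\right) = 2$)
$p{\left(P \right)} = \frac{6}{5} - \frac{P}{4}$ ($p{\left(P \right)} = - \frac{3}{- \frac{5}{2}} + \frac{P}{-4} = \left(-3\right) \left(- \frac{2}{5}\right) + P \left(- \frac{1}{4}\right) = \frac{6}{5} - \frac{P}{4}$)
$j{\left(A,S \right)} = \frac{26}{5} - \frac{5 A}{4}$ ($j{\left(A,S \right)} = \left(4 - \left(- \frac{6}{5} + \frac{A}{4}\right)\right) - A = \left(\frac{26}{5} - \frac{A}{4}\right) - A = \frac{26}{5} - \frac{5 A}{4}$)
$\left(55 + 50\right) \left(-167\right) \frac{j{\left(12,N \right)}}{133} = \left(55 + 50\right) \left(-167\right) \frac{\frac{26}{5} - 15}{133} = 105 \left(-167\right) \left(\frac{26}{5} - 15\right) \frac{1}{133} = - 17535 \left(\left(- \frac{49}{5}\right) \frac{1}{133}\right) = \left(-17535\right) \left(- \frac{7}{95}\right) = \frac{24549}{19}$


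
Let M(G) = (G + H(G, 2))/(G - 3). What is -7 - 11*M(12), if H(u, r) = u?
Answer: -109/3 ≈ -36.333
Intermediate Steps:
M(G) = 2*G/(-3 + G) (M(G) = (G + G)/(G - 3) = (2*G)/(-3 + G) = 2*G/(-3 + G))
-7 - 11*M(12) = -7 - 22*12/(-3 + 12) = -7 - 22*12/9 = -7 - 11*8/3 = -7 - 88/3 = -109/3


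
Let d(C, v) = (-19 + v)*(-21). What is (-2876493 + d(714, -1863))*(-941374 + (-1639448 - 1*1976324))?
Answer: 12928491044766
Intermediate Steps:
d(C, v) = 399 - 21*v
(-2876493 + d(714, -1863))*(-941374 + (-1639448 - 1*1976324)) = (-2876493 + (399 - 21*(-1863)))*(-941374 + (-1639448 - 1*1976324)) = (-2876493 + (399 + 39123))*(-941374 + (-1639448 - 1976324)) = (-2876493 + 39522)*(-941374 - 3615772) = -2836971*(-4557146) = 12928491044766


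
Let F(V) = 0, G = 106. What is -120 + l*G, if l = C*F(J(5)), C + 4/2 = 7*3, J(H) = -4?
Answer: -120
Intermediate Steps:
C = 19 (C = -2 + 7*3 = -2 + 21 = 19)
l = 0 (l = 19*0 = 0)
-120 + l*G = -120 + 0*106 = -120 + 0 = -120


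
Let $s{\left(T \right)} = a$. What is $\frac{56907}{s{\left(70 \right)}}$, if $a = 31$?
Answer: $\frac{56907}{31} \approx 1835.7$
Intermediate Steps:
$s{\left(T \right)} = 31$
$\frac{56907}{s{\left(70 \right)}} = \frac{56907}{31}$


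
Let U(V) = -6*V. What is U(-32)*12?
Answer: 2304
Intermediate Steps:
U(-32)*12 = -6*(-32)*12 = 192*12 = 2304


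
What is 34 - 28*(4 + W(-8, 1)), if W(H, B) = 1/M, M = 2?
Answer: -92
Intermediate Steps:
W(H, B) = 1/2
34 - 28*(4 + W(-8, 1)) = 34 - 28*(4 + 1/2) = 34 - 28*9/2 = 34 - 126 = -92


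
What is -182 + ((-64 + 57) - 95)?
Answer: -284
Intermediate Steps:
-182 + ((-64 + 57) - 95) = -182 + (-7 - 95) = -182 - 102 = -284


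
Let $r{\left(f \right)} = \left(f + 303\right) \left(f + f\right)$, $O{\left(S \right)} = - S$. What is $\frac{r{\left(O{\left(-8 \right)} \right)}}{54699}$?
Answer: $\frac{4976}{54699} \approx 0.090971$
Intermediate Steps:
$r{\left(f \right)} = 2 f \left(303 + f\right)$ ($r{\left(f \right)} = \left(303 + f\right) 2 f = 2 f \left(303 + f\right)$)
$\frac{r{\left(O{\left(-8 \right)} \right)}}{54699} = \frac{2 \left(\left(-1\right) \left(-8\right)\right) \left(303 - -8\right)}{54699} = 2 \cdot 8 \left(303 + 8\right) \frac{1}{54699} = 2 \cdot 8 \cdot 311 \cdot \frac{1}{54699} = 4976 \cdot \frac{1}{54699} = \frac{4976}{54699}$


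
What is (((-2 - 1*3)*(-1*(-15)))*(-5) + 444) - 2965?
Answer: -2146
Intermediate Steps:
(((-2 - 1*3)*(-1*(-15)))*(-5) + 444) - 2965 = (((-2 - 3)*15)*(-5) + 444) - 2965 = (-5*15*(-5) + 444) - 2965 = (-75*(-5) + 444) - 2965 = (375 + 444) - 2965 = 819 - 2965 = -2146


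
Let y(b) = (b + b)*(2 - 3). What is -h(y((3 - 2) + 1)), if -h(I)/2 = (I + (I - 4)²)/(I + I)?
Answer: -15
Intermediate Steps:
y(b) = -2*b (y(b) = (2*b)*(-1) = -2*b)
h(I) = -(I + (-4 + I)²)/I (h(I) = -2*(I + (I - 4)²)/(I + I) = -2*(I + (-4 + I)²)/(2*I) = -2*(I + (-4 + I)²)*1/(2*I) = -(I + (-4 + I)²)/I)
-h(y((3 - 2) + 1)) = -(-(-2)*((3 - 2) + 1) - (-4 - 2*((3 - 2) + 1))²)/((-2*((3 - 2) + 1))) = -(-(-2)*(1 + 1) - (-4 - 2*(1 + 1))²)/((-2*(1 + 1))) = -(-(-2)*2 - (-4 - 2*2)²)/((-2*2)) = -(-1*(-4) - (-4 - 4)²)/(-4) = -(-1)*(4 - 1*(-8)²)/4 = -(-1)*(4 - 1*64)/4 = -(-1)*(4 - 64)/4 = -(-1)*(-60)/4 = -1*15 = -15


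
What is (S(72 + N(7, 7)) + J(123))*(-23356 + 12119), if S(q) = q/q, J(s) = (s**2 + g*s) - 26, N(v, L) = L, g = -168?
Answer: 62477720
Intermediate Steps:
J(s) = -26 + s**2 - 168*s (J(s) = (s**2 - 168*s) - 26 = -26 + s**2 - 168*s)
S(q) = 1
(S(72 + N(7, 7)) + J(123))*(-23356 + 12119) = (1 + (-26 + 123**2 - 168*123))*(-23356 + 12119) = (1 + (-26 + 15129 - 20664))*(-11237) = (1 - 5561)*(-11237) = -5560*(-11237) = 62477720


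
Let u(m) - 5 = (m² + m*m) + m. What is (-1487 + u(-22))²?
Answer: 287296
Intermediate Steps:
u(m) = 5 + m + 2*m² (u(m) = 5 + ((m² + m*m) + m) = 5 + ((m² + m²) + m) = 5 + (2*m² + m) = 5 + (m + 2*m²) = 5 + m + 2*m²)
(-1487 + u(-22))² = (-1487 + (5 - 22 + 2*(-22)²))² = (-1487 + (5 - 22 + 2*484))² = (-1487 + (5 - 22 + 968))² = (-1487 + 951)² = (-536)² = 287296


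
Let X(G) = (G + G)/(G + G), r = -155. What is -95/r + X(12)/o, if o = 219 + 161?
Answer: 7251/11780 ≈ 0.61553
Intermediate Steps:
X(G) = 1 (X(G) = (2*G)/((2*G)) = (2*G)*(1/(2*G)) = 1)
o = 380
-95/r + X(12)/o = -95/(-155) + 1/380 = -95*(-1/155) + 1*(1/380) = 19/31 + 1/380 = 7251/11780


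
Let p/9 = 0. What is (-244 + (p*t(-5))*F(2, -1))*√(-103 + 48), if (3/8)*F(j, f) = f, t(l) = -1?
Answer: -244*I*√55 ≈ -1809.6*I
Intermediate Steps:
p = 0 (p = 9*0 = 0)
F(j, f) = 8*f/3
(-244 + (p*t(-5))*F(2, -1))*√(-103 + 48) = (-244 + (0*(-1))*((8/3)*(-1)))*√(-103 + 48) = (-244 + 0*(-8/3))*√(-55) = (-244 + 0)*(I*√55) = -244*I*√55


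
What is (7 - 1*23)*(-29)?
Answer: 464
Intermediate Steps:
(7 - 1*23)*(-29) = (7 - 23)*(-29) = -16*(-29) = 464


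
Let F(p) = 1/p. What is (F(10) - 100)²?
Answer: 998001/100 ≈ 9980.0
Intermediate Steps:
F(p) = 1/p
(F(10) - 100)² = (1/10 - 100)² = (⅒ - 100)² = (-999/10)² = 998001/100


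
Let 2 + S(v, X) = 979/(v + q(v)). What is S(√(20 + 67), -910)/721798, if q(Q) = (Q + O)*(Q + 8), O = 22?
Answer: -286353/10421319524 + 2759*√87/947392684 ≈ -3.1439e-7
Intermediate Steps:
q(Q) = (8 + Q)*(22 + Q) (q(Q) = (Q + 22)*(Q + 8) = (22 + Q)*(8 + Q) = (8 + Q)*(22 + Q))
S(v, X) = -2 + 979/(176 + v² + 31*v) (S(v, X) = -2 + 979/(v + (176 + v² + 30*v)) = -2 + 979/(176 + v² + 31*v))
S(√(20 + 67), -910)/721798 = ((627 - 62*√(20 + 67) - 2*(√(20 + 67))²)/(176 + (√(20 + 67))² + 31*√(20 + 67)))/721798 = ((627 - 62*√87 - 2*(√87)²)/(176 + (√87)² + 31*√87))*(1/721798) = ((627 - 62*√87 - 2*87)/(176 + 87 + 31*√87))*(1/721798) = ((627 - 62*√87 - 174)/(263 + 31*√87))*(1/721798) = ((453 - 62*√87)/(263 + 31*√87))*(1/721798) = (453 - 62*√87)/(721798*(263 + 31*√87))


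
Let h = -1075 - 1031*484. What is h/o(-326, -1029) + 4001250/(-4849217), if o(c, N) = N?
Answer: 806958100631/1663281431 ≈ 485.16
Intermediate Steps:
h = -500079 (h = -1075 - 499004 = -500079)
h/o(-326, -1029) + 4001250/(-4849217) = -500079/(-1029) + 4001250/(-4849217) = -500079*(-1/1029) + 4001250*(-1/4849217) = 166693/343 - 4001250/4849217 = 806958100631/1663281431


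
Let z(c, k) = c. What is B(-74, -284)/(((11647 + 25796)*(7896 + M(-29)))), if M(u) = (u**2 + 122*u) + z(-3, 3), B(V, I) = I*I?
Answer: 20164/48638457 ≈ 0.00041457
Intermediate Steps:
B(V, I) = I**2
M(u) = -3 + u**2 + 122*u (M(u) = (u**2 + 122*u) - 3 = -3 + u**2 + 122*u)
B(-74, -284)/(((11647 + 25796)*(7896 + M(-29)))) = (-284)**2/(((11647 + 25796)*(7896 + (-3 + (-29)**2 + 122*(-29))))) = 80656/((37443*(7896 + (-3 + 841 - 3538)))) = 80656/((37443*(7896 - 2700))) = 80656/((37443*5196)) = 80656/194553828 = 80656*(1/194553828) = 20164/48638457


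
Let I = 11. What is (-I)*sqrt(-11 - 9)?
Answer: -22*I*sqrt(5) ≈ -49.193*I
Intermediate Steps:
(-I)*sqrt(-11 - 9) = (-1*11)*sqrt(-11 - 9) = -22*I*sqrt(5)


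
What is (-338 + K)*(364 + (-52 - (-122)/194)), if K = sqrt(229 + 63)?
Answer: -10249850/97 + 60650*sqrt(73)/97 ≈ -1.0033e+5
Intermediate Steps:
K = 2*sqrt(73) (K = sqrt(292) = 2*sqrt(73) ≈ 17.088)
(-338 + K)*(364 + (-52 - (-122)/194)) = (-338 + 2*sqrt(73))*(364 + (-52 - (-122)/194)) = (-338 + 2*sqrt(73))*(364 + (-52 - 1*(-61/97))) = (-338 + 2*sqrt(73))*(364 + (-52 + 61/97)) = (-338 + 2*sqrt(73))*(364 - 4983/97) = (-338 + 2*sqrt(73))*(30325/97) = -10249850/97 + 60650*sqrt(73)/97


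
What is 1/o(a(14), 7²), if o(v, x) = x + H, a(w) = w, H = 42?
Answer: 1/91 ≈ 0.010989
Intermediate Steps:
o(v, x) = 42 + x (o(v, x) = x + 42 = 42 + x)
1/o(a(14), 7²) = 1/(42 + 7²) = 1/(42 + 49) = 1/91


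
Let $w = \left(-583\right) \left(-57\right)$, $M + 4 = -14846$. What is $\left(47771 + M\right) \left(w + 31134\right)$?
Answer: $2118960165$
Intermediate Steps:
$M = -14850$ ($M = -4 - 14846 = -14850$)
$w = 33231$
$\left(47771 + M\right) \left(w + 31134\right) = \left(47771 - 14850\right) \left(33231 + 31134\right) = 32921 \cdot 64365 = 2118960165$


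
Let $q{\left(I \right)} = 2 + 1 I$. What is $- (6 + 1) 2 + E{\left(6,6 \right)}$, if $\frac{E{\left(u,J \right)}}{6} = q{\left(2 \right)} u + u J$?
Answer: $346$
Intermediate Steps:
$q{\left(I \right)} = 2 + I$
$E{\left(u,J \right)} = 24 u + 6 J u$ ($E{\left(u,J \right)} = 6 \left(\left(2 + 2\right) u + u J\right) = 6 \left(4 u + J u\right) = 24 u + 6 J u$)
$- (6 + 1) 2 + E{\left(6,6 \right)} = - (6 + 1) 2 + 6 \cdot 6 \left(4 + 6\right) = \left(-1\right) 7 \cdot 2 + 6 \cdot 6 \cdot 10 = \left(-7\right) 2 + 360 = -14 + 360 = 346$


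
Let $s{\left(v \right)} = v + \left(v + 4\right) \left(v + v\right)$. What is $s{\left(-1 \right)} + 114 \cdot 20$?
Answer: $2273$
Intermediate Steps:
$s{\left(v \right)} = v + 2 v \left(4 + v\right)$ ($s{\left(v \right)} = v + \left(4 + v\right) 2 v = v + 2 v \left(4 + v\right)$)
$s{\left(-1 \right)} + 114 \cdot 20 = - (9 + 2 \left(-1\right)) + 114 \cdot 20 = - (9 - 2) + 2280 = \left(-1\right) 7 + 2280 = -7 + 2280 = 2273$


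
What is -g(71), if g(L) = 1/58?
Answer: -1/58 ≈ -0.017241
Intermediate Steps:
g(L) = 1/58
-g(71) = -1*1/58 = -1/58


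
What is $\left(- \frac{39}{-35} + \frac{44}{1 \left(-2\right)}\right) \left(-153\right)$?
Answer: $\frac{111843}{35} \approx 3195.5$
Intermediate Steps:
$\left(- \frac{39}{-35} + \frac{44}{1 \left(-2\right)}\right) \left(-153\right) = \left(\left(-39\right) \left(- \frac{1}{35}\right) + \frac{44}{-2}\right) \left(-153\right) = \left(\frac{39}{35} + 44 \left(- \frac{1}{2}\right)\right) \left(-153\right) = \left(\frac{39}{35} - 22\right) \left(-153\right) = \left(- \frac{731}{35}\right) \left(-153\right) = \frac{111843}{35}$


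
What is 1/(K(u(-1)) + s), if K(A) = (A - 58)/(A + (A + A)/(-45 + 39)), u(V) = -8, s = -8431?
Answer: -8/67349 ≈ -0.00011878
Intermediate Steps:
K(A) = 3*(-58 + A)/(2*A) (K(A) = (-58 + A)/(A + (2*A)/(-6)) = (-58 + A)/(A + (2*A)*(-1/6)) = (-58 + A)/(A - A/3) = (-58 + A)/((2*A/3)) = (-58 + A)*(3/(2*A)) = 3*(-58 + A)/(2*A))
1/(K(u(-1)) + s) = 1/((3/2 - 87/(-8)) - 8431) = 1/((3/2 - 87*(-1/8)) - 8431) = 1/((3/2 + 87/8) - 8431) = 1/(99/8 - 8431) = 1/(-67349/8) = -8/67349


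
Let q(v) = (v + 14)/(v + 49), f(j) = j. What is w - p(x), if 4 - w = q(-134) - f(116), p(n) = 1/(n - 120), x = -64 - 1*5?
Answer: 381041/3213 ≈ 118.59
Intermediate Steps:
q(v) = (14 + v)/(49 + v)
x = -69 (x = -64 - 5 = -69)
p(n) = 1/(-120 + n)
w = 2016/17 (w = 4 - ((14 - 134)/(49 - 134) - 1*116) = 4 - (-120/(-85) - 116) = 4 - (-1/85*(-120) - 116) = 4 - (24/17 - 116) = 4 - 1*(-1948/17) = 4 + 1948/17 = 2016/17 ≈ 118.59)
w - p(x) = 2016/17 - 1/(-120 - 69) = 2016/17 - 1/(-189) = 2016/17 - 1*(-1/189) = 2016/17 + 1/189 = 381041/3213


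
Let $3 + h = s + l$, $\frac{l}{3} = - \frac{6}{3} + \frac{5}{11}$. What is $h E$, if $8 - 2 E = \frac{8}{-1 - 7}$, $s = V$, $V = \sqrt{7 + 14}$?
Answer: $- \frac{378}{11} + \frac{9 \sqrt{21}}{2} \approx -13.742$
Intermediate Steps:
$l = - \frac{51}{11}$ ($l = 3 \left(- \frac{6}{3} + \frac{5}{11}\right) = 3 \left(\left(-6\right) \frac{1}{3} + 5 \cdot \frac{1}{11}\right) = 3 \left(-2 + \frac{5}{11}\right) = 3 \left(- \frac{17}{11}\right) = - \frac{51}{11} \approx -4.6364$)
$V = \sqrt{21} \approx 4.5826$
$s = \sqrt{21} \approx 4.5826$
$E = \frac{9}{2}$ ($E = 4 - \frac{8 \frac{1}{-1 - 7}}{2} = 4 - \frac{8 \frac{1}{-8}}{2} = 4 - \frac{8 \left(- \frac{1}{8}\right)}{2} = 4 - - \frac{1}{2} = 4 + \frac{1}{2} = \frac{9}{2} \approx 4.5$)
$h = - \frac{84}{11} + \sqrt{21}$ ($h = -3 - \left(\frac{51}{11} - \sqrt{21}\right) = - \frac{84}{11} + \sqrt{21} \approx -3.0538$)
$h E = \left(- \frac{84}{11} + \sqrt{21}\right) \frac{9}{2} = - \frac{378}{11} + \frac{9 \sqrt{21}}{2}$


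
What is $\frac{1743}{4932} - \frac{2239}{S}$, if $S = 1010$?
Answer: $- \frac{1547053}{830220} \approx -1.8634$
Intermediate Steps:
$\frac{1743}{4932} - \frac{2239}{S} = \frac{1743}{4932} - \frac{2239}{1010} = 1743 \cdot \frac{1}{4932} - \frac{2239}{1010} = \frac{581}{1644} - \frac{2239}{1010} = - \frac{1547053}{830220}$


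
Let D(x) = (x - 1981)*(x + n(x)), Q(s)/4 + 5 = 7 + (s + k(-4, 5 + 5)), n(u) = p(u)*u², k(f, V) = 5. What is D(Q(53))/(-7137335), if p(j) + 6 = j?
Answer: 4693262448/1427467 ≈ 3287.8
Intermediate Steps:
p(j) = -6 + j
n(u) = u²*(-6 + u) (n(u) = (-6 + u)*u² = u²*(-6 + u))
Q(s) = 28 + 4*s (Q(s) = -20 + 4*(7 + (s + 5)) = -20 + 4*(7 + (5 + s)) = -20 + 4*(12 + s) = -20 + (48 + 4*s) = 28 + 4*s)
D(x) = (-1981 + x)*(x + x²*(-6 + x)) (D(x) = (x - 1981)*(x + x²*(-6 + x)) = (-1981 + x)*(x + x²*(-6 + x)))
D(Q(53))/(-7137335) = ((28 + 4*53)*(-1981 + (28 + 4*53)³ - 1987*(28 + 4*53)² + 11887*(28 + 4*53)))/(-7137335) = ((28 + 212)*(-1981 + (28 + 212)³ - 1987*(28 + 212)² + 11887*(28 + 212)))*(-1/7137335) = (240*(-1981 + 240³ - 1987*240² + 11887*240))*(-1/7137335) = (240*(-1981 + 13824000 - 1987*57600 + 2852880))*(-1/7137335) = (240*(-1981 + 13824000 - 114451200 + 2852880))*(-1/7137335) = (240*(-97776301))*(-1/7137335) = -23466312240*(-1/7137335) = 4693262448/1427467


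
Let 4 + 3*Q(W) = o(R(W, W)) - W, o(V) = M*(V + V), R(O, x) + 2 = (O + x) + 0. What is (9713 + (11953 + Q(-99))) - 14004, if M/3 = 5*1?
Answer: 17081/3 ≈ 5693.7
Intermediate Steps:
M = 15 (M = 3*(5*1) = 3*5 = 15)
R(O, x) = -2 + O + x (R(O, x) = -2 + ((O + x) + 0) = -2 + (O + x) = -2 + O + x)
o(V) = 30*V (o(V) = 15*(V + V) = 15*(2*V) = 30*V)
Q(W) = -64/3 + 59*W/3 (Q(W) = -4/3 + (30*(-2 + W + W) - W)/3 = -4/3 + (30*(-2 + 2*W) - W)/3 = -4/3 + ((-60 + 60*W) - W)/3 = -4/3 + (-60 + 59*W)/3 = -4/3 + (-20 + 59*W/3) = -64/3 + 59*W/3)
(9713 + (11953 + Q(-99))) - 14004 = (9713 + (11953 + (-64/3 + (59/3)*(-99)))) - 14004 = (9713 + (11953 + (-64/3 - 1947))) - 14004 = (9713 + (11953 - 5905/3)) - 14004 = (9713 + 29954/3) - 14004 = 59093/3 - 14004 = 17081/3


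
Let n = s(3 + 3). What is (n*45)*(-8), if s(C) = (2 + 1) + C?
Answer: -3240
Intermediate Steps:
s(C) = 3 + C
n = 9 (n = 3 + (3 + 3) = 3 + 6 = 9)
(n*45)*(-8) = (9*45)*(-8) = 405*(-8) = -3240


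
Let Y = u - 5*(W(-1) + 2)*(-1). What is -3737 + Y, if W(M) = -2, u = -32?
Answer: -3769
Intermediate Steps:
Y = -32 (Y = -32 - 5*(-2 + 2)*(-1) = -32 - 5*0*(-1) = -32 + 0*(-1) = -32 + 0 = -32)
-3737 + Y = -3737 - 32 = -3769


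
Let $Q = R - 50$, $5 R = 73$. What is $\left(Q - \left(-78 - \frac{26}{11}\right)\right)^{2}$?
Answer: $\frac{6115729}{3025} \approx 2021.7$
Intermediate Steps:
$R = \frac{73}{5}$ ($R = \frac{1}{5} \cdot 73 = \frac{73}{5} \approx 14.6$)
$Q = - \frac{177}{5}$ ($Q = \frac{73}{5} - 50 = - \frac{177}{5} \approx -35.4$)
$\left(Q - \left(-78 - \frac{26}{11}\right)\right)^{2} = \left(- \frac{177}{5} - \left(-78 - \frac{26}{11}\right)\right)^{2} = \left(- \frac{177}{5} - - \frac{884}{11}\right)^{2} = \left(- \frac{177}{5} + \left(\frac{26}{11} + 78\right)\right)^{2} = \left(- \frac{177}{5} + \frac{884}{11}\right)^{2} = \left(\frac{2473}{55}\right)^{2} = \frac{6115729}{3025}$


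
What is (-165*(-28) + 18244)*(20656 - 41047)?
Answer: -466219824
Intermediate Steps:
(-165*(-28) + 18244)*(20656 - 41047) = (4620 + 18244)*(-20391) = 22864*(-20391) = -466219824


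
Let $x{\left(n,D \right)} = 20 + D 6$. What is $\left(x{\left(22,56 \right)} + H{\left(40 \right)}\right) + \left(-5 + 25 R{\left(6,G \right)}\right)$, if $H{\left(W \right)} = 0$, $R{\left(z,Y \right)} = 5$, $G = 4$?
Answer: $476$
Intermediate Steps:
$x{\left(n,D \right)} = 20 + 6 D$
$\left(x{\left(22,56 \right)} + H{\left(40 \right)}\right) + \left(-5 + 25 R{\left(6,G \right)}\right) = \left(\left(20 + 6 \cdot 56\right) + 0\right) + \left(-5 + 25 \cdot 5\right) = \left(\left(20 + 336\right) + 0\right) + \left(-5 + 125\right) = \left(356 + 0\right) + 120 = 356 + 120 = 476$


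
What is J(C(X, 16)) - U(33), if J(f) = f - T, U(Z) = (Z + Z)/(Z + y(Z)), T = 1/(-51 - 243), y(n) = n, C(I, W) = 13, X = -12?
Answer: 3529/294 ≈ 12.003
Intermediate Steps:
T = -1/294 (T = 1/(-294) = -1/294 ≈ -0.0034014)
U(Z) = 1 (U(Z) = (Z + Z)/(Z + Z) = (2*Z)/((2*Z)) = (2*Z)*(1/(2*Z)) = 1)
J(f) = 1/294 + f (J(f) = f - 1*(-1/294) = f + 1/294 = 1/294 + f)
J(C(X, 16)) - U(33) = (1/294 + 13) - 1*1 = 3823/294 - 1 = 3529/294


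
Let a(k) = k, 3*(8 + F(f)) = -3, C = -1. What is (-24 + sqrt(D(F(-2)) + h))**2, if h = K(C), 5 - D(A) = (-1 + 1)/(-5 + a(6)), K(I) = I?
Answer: 484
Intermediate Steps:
F(f) = -9 (F(f) = -8 + (1/3)*(-3) = -8 - 1 = -9)
D(A) = 5 (D(A) = 5 - (-1 + 1)/(-5 + 6) = 5 - 0/1 = 5 - 0 = 5 - 1*0 = 5 + 0 = 5)
h = -1
(-24 + sqrt(D(F(-2)) + h))**2 = (-24 + sqrt(5 - 1))**2 = (-24 + sqrt(4))**2 = (-24 + 2)**2 = (-22)**2 = 484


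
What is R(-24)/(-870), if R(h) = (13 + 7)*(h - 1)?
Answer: 50/87 ≈ 0.57471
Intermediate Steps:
R(h) = -20 + 20*h (R(h) = 20*(-1 + h) = -20 + 20*h)
R(-24)/(-870) = (-20 + 20*(-24))/(-870) = (-20 - 480)*(-1/870) = -500*(-1/870) = 50/87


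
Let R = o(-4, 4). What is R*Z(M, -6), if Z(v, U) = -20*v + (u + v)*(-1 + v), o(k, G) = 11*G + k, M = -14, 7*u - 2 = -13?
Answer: 143800/7 ≈ 20543.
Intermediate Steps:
u = -11/7 (u = 2/7 + (⅐)*(-13) = 2/7 - 13/7 = -11/7 ≈ -1.5714)
o(k, G) = k + 11*G
Z(v, U) = -20*v + (-1 + v)*(-11/7 + v) (Z(v, U) = -20*v + (-11/7 + v)*(-1 + v) = -20*v + (-1 + v)*(-11/7 + v))
R = 40 (R = -4 + 11*4 = -4 + 44 = 40)
R*Z(M, -6) = 40*(11/7 + (-14)² - 158/7*(-14)) = 40*(11/7 + 196 + 316) = 40*(3595/7) = 143800/7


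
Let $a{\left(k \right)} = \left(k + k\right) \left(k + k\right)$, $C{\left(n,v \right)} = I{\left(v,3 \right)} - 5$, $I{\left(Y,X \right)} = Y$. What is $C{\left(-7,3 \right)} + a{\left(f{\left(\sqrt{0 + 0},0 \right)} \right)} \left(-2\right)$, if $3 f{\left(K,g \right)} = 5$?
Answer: $- \frac{218}{9} \approx -24.222$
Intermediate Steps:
$f{\left(K,g \right)} = \frac{5}{3}$ ($f{\left(K,g \right)} = \frac{1}{3} \cdot 5 = \frac{5}{3}$)
$C{\left(n,v \right)} = -5 + v$ ($C{\left(n,v \right)} = v - 5 = -5 + v$)
$a{\left(k \right)} = 4 k^{2}$ ($a{\left(k \right)} = 2 k 2 k = 4 k^{2}$)
$C{\left(-7,3 \right)} + a{\left(f{\left(\sqrt{0 + 0},0 \right)} \right)} \left(-2\right) = \left(-5 + 3\right) + 4 \left(\frac{5}{3}\right)^{2} \left(-2\right) = -2 + 4 \cdot \frac{25}{9} \left(-2\right) = -2 + \frac{100}{9} \left(-2\right) = -2 - \frac{200}{9} = - \frac{218}{9}$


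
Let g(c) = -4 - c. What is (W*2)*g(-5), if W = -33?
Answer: -66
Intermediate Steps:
(W*2)*g(-5) = (-33*2)*(-4 - 1*(-5)) = -66*(-4 + 5) = -66*1 = -66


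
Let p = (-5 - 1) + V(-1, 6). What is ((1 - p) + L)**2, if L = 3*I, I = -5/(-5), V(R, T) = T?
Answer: 16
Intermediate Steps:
I = 1 (I = -5*(-1/5) = 1)
p = 0 (p = (-5 - 1) + 6 = -6 + 6 = 0)
L = 3 (L = 3*1 = 3)
((1 - p) + L)**2 = ((1 - 1*0) + 3)**2 = ((1 + 0) + 3)**2 = (1 + 3)**2 = 4**2 = 16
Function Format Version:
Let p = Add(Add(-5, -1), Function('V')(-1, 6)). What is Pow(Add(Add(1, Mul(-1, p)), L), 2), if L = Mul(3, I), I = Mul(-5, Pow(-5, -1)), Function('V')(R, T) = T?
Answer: 16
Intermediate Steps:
I = 1 (I = Mul(-5, Rational(-1, 5)) = 1)
p = 0 (p = Add(Add(-5, -1), 6) = Add(-6, 6) = 0)
L = 3 (L = Mul(3, 1) = 3)
Pow(Add(Add(1, Mul(-1, p)), L), 2) = Pow(Add(Add(1, Mul(-1, 0)), 3), 2) = Pow(Add(Add(1, 0), 3), 2) = Pow(Add(1, 3), 2) = Pow(4, 2) = 16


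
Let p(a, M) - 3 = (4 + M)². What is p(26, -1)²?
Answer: 144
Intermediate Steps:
p(a, M) = 3 + (4 + M)²
p(26, -1)² = (3 + (4 - 1)²)² = (3 + 3²)² = (3 + 9)² = 12² = 144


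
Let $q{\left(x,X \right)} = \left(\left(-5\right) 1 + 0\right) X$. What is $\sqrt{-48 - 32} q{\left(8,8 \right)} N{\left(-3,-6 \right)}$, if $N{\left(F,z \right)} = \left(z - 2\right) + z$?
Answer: $2240 i \sqrt{5} \approx 5008.8 i$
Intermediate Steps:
$N{\left(F,z \right)} = -2 + 2 z$ ($N{\left(F,z \right)} = \left(-2 + z\right) + z = -2 + 2 z$)
$q{\left(x,X \right)} = - 5 X$ ($q{\left(x,X \right)} = \left(-5 + 0\right) X = - 5 X$)
$\sqrt{-48 - 32} q{\left(8,8 \right)} N{\left(-3,-6 \right)} = \sqrt{-48 - 32} \left(\left(-5\right) 8\right) \left(-2 + 2 \left(-6\right)\right) = \sqrt{-80} \left(-40\right) \left(-2 - 12\right) = 4 i \sqrt{5} \left(-40\right) \left(-14\right) = - 160 i \sqrt{5} \left(-14\right) = 2240 i \sqrt{5}$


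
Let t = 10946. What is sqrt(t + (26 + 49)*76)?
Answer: sqrt(16646) ≈ 129.02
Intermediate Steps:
sqrt(t + (26 + 49)*76) = sqrt(10946 + (26 + 49)*76) = sqrt(10946 + 75*76) = sqrt(10946 + 5700) = sqrt(16646)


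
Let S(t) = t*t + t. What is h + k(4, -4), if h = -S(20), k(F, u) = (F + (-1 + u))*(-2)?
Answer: -418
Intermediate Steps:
S(t) = t + t² (S(t) = t² + t = t + t²)
k(F, u) = 2 - 2*F - 2*u (k(F, u) = (-1 + F + u)*(-2) = 2 - 2*F - 2*u)
h = -420 (h = -20*(1 + 20) = -20*21 = -1*420 = -420)
h + k(4, -4) = -420 + (2 - 2*4 - 2*(-4)) = -420 + (2 - 8 + 8) = -420 + 2 = -418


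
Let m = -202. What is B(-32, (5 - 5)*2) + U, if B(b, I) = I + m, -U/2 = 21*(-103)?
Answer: 4124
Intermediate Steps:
U = 4326 (U = -42*(-103) = -2*(-2163) = 4326)
B(b, I) = -202 + I (B(b, I) = I - 202 = -202 + I)
B(-32, (5 - 5)*2) + U = (-202 + (5 - 5)*2) + 4326 = (-202 + 0*2) + 4326 = (-202 + 0) + 4326 = -202 + 4326 = 4124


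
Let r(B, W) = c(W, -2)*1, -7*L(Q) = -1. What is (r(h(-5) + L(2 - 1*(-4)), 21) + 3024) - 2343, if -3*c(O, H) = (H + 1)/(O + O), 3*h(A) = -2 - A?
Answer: 85807/126 ≈ 681.01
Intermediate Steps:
L(Q) = 1/7 (L(Q) = -1/7*(-1) = 1/7)
h(A) = -2/3 - A/3 (h(A) = (-2 - A)/3 = -2/3 - A/3)
c(O, H) = -(1 + H)/(6*O) (c(O, H) = -(H + 1)/(3*(O + O)) = -(1 + H)/(3*(2*O)) = -(1 + H)*1/(2*O)/3 = -(1 + H)/(6*O))
r(B, W) = 1/(6*W) (r(B, W) = ((-1 - 1*(-2))/(6*W))*1 = ((-1 + 2)/(6*W))*1 = ((1/6)*1/W)*1 = (1/(6*W))*1 = 1/(6*W))
(r(h(-5) + L(2 - 1*(-4)), 21) + 3024) - 2343 = ((1/6)/21 + 3024) - 2343 = ((1/6)*(1/21) + 3024) - 2343 = (1/126 + 3024) - 2343 = 381025/126 - 2343 = 85807/126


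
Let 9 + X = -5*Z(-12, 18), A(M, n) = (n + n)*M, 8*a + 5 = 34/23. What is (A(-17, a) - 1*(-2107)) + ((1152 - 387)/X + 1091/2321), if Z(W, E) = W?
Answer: 456411293/213532 ≈ 2137.4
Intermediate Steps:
a = -81/184 (a = -5/8 + (34/23)/8 = -5/8 + (34*(1/23))/8 = -5/8 + (⅛)*(34/23) = -5/8 + 17/92 = -81/184 ≈ -0.44022)
A(M, n) = 2*M*n (A(M, n) = (2*n)*M = 2*M*n)
X = 51 (X = -9 - 5*(-12) = -9 + 60 = 51)
(A(-17, a) - 1*(-2107)) + ((1152 - 387)/X + 1091/2321) = (2*(-17)*(-81/184) - 1*(-2107)) + ((1152 - 387)/51 + 1091/2321) = (1377/92 + 2107) + (765*(1/51) + 1091*(1/2321)) = 195221/92 + (15 + 1091/2321) = 195221/92 + 35906/2321 = 456411293/213532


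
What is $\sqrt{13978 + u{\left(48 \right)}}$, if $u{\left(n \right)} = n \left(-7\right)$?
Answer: $\sqrt{13642} \approx 116.8$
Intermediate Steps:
$u{\left(n \right)} = - 7 n$
$\sqrt{13978 + u{\left(48 \right)}} = \sqrt{13978 - 336} = \sqrt{13642}$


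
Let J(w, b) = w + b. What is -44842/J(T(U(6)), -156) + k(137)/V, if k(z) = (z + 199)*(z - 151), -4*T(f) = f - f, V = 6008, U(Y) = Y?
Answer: 16792307/58578 ≈ 286.67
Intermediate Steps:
T(f) = 0 (T(f) = -(f - f)/4 = -¼*0 = 0)
J(w, b) = b + w
k(z) = (-151 + z)*(199 + z) (k(z) = (199 + z)*(-151 + z) = (-151 + z)*(199 + z))
-44842/J(T(U(6)), -156) + k(137)/V = -44842/(-156 + 0) + (-30049 + 137² + 48*137)/6008 = -44842/(-156) + (-30049 + 18769 + 6576)*(1/6008) = -44842*(-1/156) - 4704*1/6008 = 22421/78 - 588/751 = 16792307/58578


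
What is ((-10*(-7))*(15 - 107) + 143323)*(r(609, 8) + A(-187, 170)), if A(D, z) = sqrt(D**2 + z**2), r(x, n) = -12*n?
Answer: -13140768 + 2327011*sqrt(221) ≈ 2.1453e+7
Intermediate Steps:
((-10*(-7))*(15 - 107) + 143323)*(r(609, 8) + A(-187, 170)) = ((-10*(-7))*(15 - 107) + 143323)*(-12*8 + sqrt((-187)**2 + 170**2)) = (70*(-92) + 143323)*(-96 + sqrt(34969 + 28900)) = (-6440 + 143323)*(-96 + sqrt(63869)) = 136883*(-96 + 17*sqrt(221)) = -13140768 + 2327011*sqrt(221)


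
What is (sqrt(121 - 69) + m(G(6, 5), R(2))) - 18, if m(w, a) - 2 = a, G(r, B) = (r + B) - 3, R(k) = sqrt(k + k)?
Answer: -14 + 2*sqrt(13) ≈ -6.7889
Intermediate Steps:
R(k) = sqrt(2)*sqrt(k) (R(k) = sqrt(2*k) = sqrt(2)*sqrt(k))
G(r, B) = -3 + B + r (G(r, B) = (B + r) - 3 = -3 + B + r)
m(w, a) = 2 + a
(sqrt(121 - 69) + m(G(6, 5), R(2))) - 18 = (sqrt(121 - 69) + (2 + sqrt(2)*sqrt(2))) - 18 = (sqrt(52) + (2 + 2)) - 18 = (2*sqrt(13) + 4) - 18 = (4 + 2*sqrt(13)) - 18 = -14 + 2*sqrt(13)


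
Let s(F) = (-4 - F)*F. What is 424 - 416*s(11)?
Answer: 69064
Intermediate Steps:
s(F) = F*(-4 - F)
424 - 416*s(11) = 424 - (-416)*11*(4 + 11) = 424 - (-416)*11*15 = 424 - 416*(-165) = 424 + 68640 = 69064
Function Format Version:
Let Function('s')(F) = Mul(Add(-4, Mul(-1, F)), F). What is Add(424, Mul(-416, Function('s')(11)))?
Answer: 69064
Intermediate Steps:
Function('s')(F) = Mul(F, Add(-4, Mul(-1, F)))
Add(424, Mul(-416, Function('s')(11))) = Add(424, Mul(-416, Mul(-1, 11, Add(4, 11)))) = Add(424, Mul(-416, Mul(-1, 11, 15))) = Add(424, Mul(-416, -165)) = Add(424, 68640) = 69064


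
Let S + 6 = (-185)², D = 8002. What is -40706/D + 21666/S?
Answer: -609773641/136910219 ≈ -4.4538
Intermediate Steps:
S = 34219 (S = -6 + (-185)² = -6 + 34225 = 34219)
-40706/D + 21666/S = -40706/8002 + 21666/34219 = -40706*1/8002 + 21666*(1/34219) = -20353/4001 + 21666/34219 = -609773641/136910219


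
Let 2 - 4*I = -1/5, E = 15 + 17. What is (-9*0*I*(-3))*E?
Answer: 0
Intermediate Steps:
E = 32
I = 11/20 (I = ½ - (-1)/(4*5) = ½ - ¼*(-⅕) = ½ + 1/20 = 11/20 ≈ 0.55000)
(-9*0*I*(-3))*E = -9*0*(11/20)*(-3)*32 = -0*(-3)*32 = -9*0*32 = 0*32 = 0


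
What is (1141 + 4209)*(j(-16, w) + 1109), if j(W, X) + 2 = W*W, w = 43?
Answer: 7292050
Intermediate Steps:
j(W, X) = -2 + W**2 (j(W, X) = -2 + W*W = -2 + W**2)
(1141 + 4209)*(j(-16, w) + 1109) = (1141 + 4209)*((-2 + (-16)**2) + 1109) = 5350*((-2 + 256) + 1109) = 5350*(254 + 1109) = 5350*1363 = 7292050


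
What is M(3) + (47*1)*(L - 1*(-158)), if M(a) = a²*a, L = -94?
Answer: 3035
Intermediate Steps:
M(a) = a³
M(3) + (47*1)*(L - 1*(-158)) = 3³ + (47*1)*(-94 - 1*(-158)) = 27 + 47*(-94 + 158) = 27 + 47*64 = 27 + 3008 = 3035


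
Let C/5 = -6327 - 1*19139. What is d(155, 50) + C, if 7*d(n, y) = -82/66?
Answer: -29413271/231 ≈ -1.2733e+5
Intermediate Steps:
d(n, y) = -41/231 (d(n, y) = (-82/66)/7 = (-82*1/66)/7 = (1/7)*(-41/33) = -41/231)
C = -127330 (C = 5*(-6327 - 1*19139) = 5*(-6327 - 19139) = 5*(-25466) = -127330)
d(155, 50) + C = -41/231 - 127330 = -29413271/231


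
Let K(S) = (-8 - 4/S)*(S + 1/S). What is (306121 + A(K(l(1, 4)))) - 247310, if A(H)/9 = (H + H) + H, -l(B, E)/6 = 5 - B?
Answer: 1022333/16 ≈ 63896.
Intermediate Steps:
l(B, E) = -30 + 6*B (l(B, E) = -6*(5 - B) = -30 + 6*B)
A(H) = 27*H (A(H) = 9*((H + H) + H) = 9*(2*H + H) = 9*(3*H) = 27*H)
(306121 + A(K(l(1, 4)))) - 247310 = (306121 + 27*(-4 - 8*(-30 + 6*1) - 8/(-30 + 6*1) - 4/(-30 + 6*1)**2)) - 247310 = (306121 + 27*(-4 - 8*(-30 + 6) - 8/(-30 + 6) - 4/(-30 + 6)**2)) - 247310 = (306121 + 27*(-4 - 8*(-24) - 8/(-24) - 4/(-24)**2)) - 247310 = (306121 + 27*(-4 + 192 - 8*(-1/24) - 4*1/576)) - 247310 = (306121 + 27*(-4 + 192 + 1/3 - 1/144)) - 247310 = (306121 + 27*(27119/144)) - 247310 = (306121 + 81357/16) - 247310 = 4979293/16 - 247310 = 1022333/16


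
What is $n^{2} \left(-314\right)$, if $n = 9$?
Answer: $-25434$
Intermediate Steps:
$n^{2} \left(-314\right) = 9^{2} \left(-314\right) = 81 \left(-314\right) = -25434$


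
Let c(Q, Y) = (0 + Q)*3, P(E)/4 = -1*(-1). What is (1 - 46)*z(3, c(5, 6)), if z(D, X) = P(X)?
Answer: -180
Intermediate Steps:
P(E) = 4 (P(E) = 4*(-1*(-1)) = 4*1 = 4)
c(Q, Y) = 3*Q (c(Q, Y) = Q*3 = 3*Q)
z(D, X) = 4
(1 - 46)*z(3, c(5, 6)) = (1 - 46)*4 = -45*4 = -180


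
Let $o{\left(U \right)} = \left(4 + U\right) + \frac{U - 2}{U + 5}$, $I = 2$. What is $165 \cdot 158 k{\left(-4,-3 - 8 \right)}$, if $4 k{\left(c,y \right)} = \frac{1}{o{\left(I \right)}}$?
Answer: $\frac{4345}{4} \approx 1086.3$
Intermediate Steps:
$o{\left(U \right)} = 4 + U + \frac{-2 + U}{5 + U}$ ($o{\left(U \right)} = \left(4 + U\right) + \frac{-2 + U}{5 + U} = 4 + U + \frac{-2 + U}{5 + U}$)
$k{\left(c,y \right)} = \frac{1}{24}$ ($k{\left(c,y \right)} = \frac{1}{4 \frac{18 + 2^{2} + 10 \cdot 2}{5 + 2}} = \frac{1}{4 \frac{18 + 4 + 20}{7}} = \frac{1}{4 \cdot \frac{1}{7} \cdot 42} = \frac{1}{4 \cdot 6} = \frac{1}{4} \cdot \frac{1}{6} = \frac{1}{24}$)
$165 \cdot 158 k{\left(-4,-3 - 8 \right)} = 165 \cdot 158 \cdot \frac{1}{24} = 26070 \cdot \frac{1}{24} = \frac{4345}{4}$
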